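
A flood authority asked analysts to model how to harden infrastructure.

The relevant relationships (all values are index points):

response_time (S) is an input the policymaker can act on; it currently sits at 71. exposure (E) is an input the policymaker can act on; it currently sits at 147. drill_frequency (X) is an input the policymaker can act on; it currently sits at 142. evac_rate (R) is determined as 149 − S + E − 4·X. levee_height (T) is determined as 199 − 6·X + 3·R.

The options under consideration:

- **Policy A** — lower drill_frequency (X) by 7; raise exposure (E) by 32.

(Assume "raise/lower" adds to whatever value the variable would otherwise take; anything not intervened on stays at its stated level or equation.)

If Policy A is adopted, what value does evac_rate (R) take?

-283

Policy A (X − 7, E + 32):
  S = 71
  E = 147 + 32 = 179
  X = 142 − 7 = 135
  R = 149 − 71 + 179 − 4·135 = -283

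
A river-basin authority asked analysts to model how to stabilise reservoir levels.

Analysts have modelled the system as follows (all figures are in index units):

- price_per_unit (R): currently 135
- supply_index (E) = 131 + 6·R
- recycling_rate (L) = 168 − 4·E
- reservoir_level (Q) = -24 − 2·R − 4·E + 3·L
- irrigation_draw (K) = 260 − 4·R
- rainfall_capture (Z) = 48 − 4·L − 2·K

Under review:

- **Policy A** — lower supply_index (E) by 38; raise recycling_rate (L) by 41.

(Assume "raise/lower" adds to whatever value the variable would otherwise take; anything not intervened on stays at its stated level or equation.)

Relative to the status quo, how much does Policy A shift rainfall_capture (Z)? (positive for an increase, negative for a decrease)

-772

Baseline:
  R = 135
  E = 131 + 6·135 = 941
  L = 168 − 4·941 = -3596
  K = 260 − 4·135 = -280
  Z = 48 − 4·(-3596) − 2·(-280) = 14992
Policy A (E − 38, L + 41):
  R = 135
  E = 131 + 6·135 (−38 from intervention) = 903
  L = 168 − 4·903 (+41 from intervention) = -3403
  K = 260 − 4·135 = -280
  Z = 48 − 4·(-3403) − 2·(-280) = 14220
Change in Z: 14220 − 14992 = -772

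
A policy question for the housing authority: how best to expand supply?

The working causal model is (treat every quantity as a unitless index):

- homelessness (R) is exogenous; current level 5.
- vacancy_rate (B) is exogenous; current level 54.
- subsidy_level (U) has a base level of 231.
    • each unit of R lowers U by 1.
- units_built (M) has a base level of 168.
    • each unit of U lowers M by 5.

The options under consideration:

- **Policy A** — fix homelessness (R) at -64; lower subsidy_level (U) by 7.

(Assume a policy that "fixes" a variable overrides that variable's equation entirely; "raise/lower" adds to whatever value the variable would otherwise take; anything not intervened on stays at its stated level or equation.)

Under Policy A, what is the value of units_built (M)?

Policy A (R := -64, U − 7):
  R = -64
  U = 231 − (-64) (−7 from intervention) = 288
  M = 168 − 5·288 = -1272

-1272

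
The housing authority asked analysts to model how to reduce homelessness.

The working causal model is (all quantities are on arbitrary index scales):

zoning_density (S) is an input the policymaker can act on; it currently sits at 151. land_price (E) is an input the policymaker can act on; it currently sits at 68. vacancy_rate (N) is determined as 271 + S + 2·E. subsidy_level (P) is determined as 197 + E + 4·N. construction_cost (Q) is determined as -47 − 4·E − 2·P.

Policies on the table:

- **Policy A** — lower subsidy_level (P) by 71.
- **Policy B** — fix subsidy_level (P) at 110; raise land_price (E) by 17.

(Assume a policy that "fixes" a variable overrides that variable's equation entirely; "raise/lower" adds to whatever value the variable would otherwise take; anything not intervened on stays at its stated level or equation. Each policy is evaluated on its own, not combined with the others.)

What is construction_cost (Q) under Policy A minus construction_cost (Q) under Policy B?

Policy A (P − 71):
  S = 151
  E = 68
  N = 271 + 151 + 2·68 = 558
  P = 197 + 68 + 4·558 (−71 from intervention) = 2426
  Q = -47 − 4·68 − 2·2426 = -5171
Policy B (P := 110, E + 17):
  S = 151
  E = 68 + 17 = 85
  N = 271 + 151 + 2·85 = 592
  P = 110
  Q = -47 − 4·85 − 2·110 = -607
Q: -5171 − (-607) = -4564

-4564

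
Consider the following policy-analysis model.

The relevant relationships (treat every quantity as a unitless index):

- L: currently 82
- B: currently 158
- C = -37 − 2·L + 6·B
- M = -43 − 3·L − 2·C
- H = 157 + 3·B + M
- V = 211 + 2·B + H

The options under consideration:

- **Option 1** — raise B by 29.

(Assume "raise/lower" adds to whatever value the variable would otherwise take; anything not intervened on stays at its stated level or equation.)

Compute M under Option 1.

-2131

Option 1 (B + 29):
  L = 82
  B = 158 + 29 = 187
  C = -37 − 2·82 + 6·187 = 921
  M = -43 − 3·82 − 2·921 = -2131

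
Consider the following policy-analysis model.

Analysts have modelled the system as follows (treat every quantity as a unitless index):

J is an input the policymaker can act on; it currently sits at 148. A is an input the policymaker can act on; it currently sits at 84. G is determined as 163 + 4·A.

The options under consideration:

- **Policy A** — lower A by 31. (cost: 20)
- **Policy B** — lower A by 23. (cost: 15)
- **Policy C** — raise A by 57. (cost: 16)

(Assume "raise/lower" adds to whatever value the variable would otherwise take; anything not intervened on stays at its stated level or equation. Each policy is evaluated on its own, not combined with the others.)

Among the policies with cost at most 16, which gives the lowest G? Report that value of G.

407

Policy B (A − 23):
  A = 84 − 23 = 61
  G = 163 + 4·61 = 407
Policy C (A + 57):
  A = 84 + 57 = 141
  G = 163 + 4·141 = 727
Comparing — Policy B: G=407, Policy C: G=727. Lowest is 407 (Policy B).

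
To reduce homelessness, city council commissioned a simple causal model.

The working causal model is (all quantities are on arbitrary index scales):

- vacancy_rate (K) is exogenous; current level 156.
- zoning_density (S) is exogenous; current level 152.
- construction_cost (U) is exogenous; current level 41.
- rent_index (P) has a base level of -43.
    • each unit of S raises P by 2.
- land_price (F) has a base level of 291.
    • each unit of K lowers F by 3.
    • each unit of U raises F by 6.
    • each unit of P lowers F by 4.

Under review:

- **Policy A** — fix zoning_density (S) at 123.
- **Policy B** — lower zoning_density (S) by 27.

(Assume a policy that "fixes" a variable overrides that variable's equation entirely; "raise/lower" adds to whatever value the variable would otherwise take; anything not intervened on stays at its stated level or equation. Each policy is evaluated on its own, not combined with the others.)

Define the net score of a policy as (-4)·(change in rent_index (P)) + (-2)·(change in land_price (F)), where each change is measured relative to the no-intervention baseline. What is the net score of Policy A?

-232

Baseline:
  K = 156
  S = 152
  U = 41
  P = -43 + 2·152 = 261
  F = 291 − 3·156 + 6·41 − 4·261 = -975
Policy A (S := 123):
  K = 156
  S = 123
  U = 41
  P = -43 + 2·123 = 203
  F = 291 − 3·156 + 6·41 − 4·203 = -743
ΔP = 203 − 261 = -58; ΔF = -743 − (-975) = 232
Score = (-4)·(-58) + (-2)·232 = -232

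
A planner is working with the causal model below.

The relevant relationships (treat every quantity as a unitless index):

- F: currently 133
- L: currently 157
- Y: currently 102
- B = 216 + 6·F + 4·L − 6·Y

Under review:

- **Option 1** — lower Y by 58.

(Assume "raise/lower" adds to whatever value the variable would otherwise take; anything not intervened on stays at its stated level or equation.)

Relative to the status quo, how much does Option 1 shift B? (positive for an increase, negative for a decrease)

Baseline:
  F = 133
  L = 157
  Y = 102
  B = 216 + 6·133 + 4·157 − 6·102 = 1030
Option 1 (Y − 58):
  F = 133
  L = 157
  Y = 102 − 58 = 44
  B = 216 + 6·133 + 4·157 − 6·44 = 1378
Change in B: 1378 − 1030 = 348

348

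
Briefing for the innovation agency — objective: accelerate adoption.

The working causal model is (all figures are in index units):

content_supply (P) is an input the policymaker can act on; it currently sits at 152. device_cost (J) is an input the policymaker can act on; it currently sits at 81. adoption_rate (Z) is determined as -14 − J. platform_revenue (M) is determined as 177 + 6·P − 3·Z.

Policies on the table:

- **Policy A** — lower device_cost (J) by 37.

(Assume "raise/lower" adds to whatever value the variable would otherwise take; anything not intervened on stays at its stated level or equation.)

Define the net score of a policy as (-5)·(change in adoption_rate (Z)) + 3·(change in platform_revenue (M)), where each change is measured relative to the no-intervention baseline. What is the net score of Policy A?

Baseline:
  P = 152
  J = 81
  Z = -14 − 81 = -95
  M = 177 + 6·152 − 3·(-95) = 1374
Policy A (J − 37):
  P = 152
  J = 81 − 37 = 44
  Z = -14 − 44 = -58
  M = 177 + 6·152 − 3·(-58) = 1263
ΔZ = -58 − (-95) = 37; ΔM = 1263 − 1374 = -111
Score = (-5)·37 + 3·(-111) = -518

-518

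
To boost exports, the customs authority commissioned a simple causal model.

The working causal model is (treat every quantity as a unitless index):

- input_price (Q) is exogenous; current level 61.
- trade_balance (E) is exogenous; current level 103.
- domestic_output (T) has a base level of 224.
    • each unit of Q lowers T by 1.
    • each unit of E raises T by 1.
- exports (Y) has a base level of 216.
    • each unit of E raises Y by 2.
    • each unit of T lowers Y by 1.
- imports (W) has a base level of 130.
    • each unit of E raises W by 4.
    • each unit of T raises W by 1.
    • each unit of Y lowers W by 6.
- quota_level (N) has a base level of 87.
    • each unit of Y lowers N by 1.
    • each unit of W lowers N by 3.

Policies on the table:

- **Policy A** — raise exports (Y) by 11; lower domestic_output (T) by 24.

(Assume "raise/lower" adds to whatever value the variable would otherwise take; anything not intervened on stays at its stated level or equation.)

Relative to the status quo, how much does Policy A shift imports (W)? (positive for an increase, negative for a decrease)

Baseline:
  Q = 61
  E = 103
  T = 224 − 61 + 103 = 266
  Y = 216 + 2·103 − 266 = 156
  W = 130 + 4·103 + 266 − 6·156 = -128
Policy A (Y + 11, T − 24):
  Q = 61
  E = 103
  T = 224 − 61 + 103 (−24 from intervention) = 242
  Y = 216 + 2·103 − 242 (+11 from intervention) = 191
  W = 130 + 4·103 + 242 − 6·191 = -362
Change in W: -362 − (-128) = -234

-234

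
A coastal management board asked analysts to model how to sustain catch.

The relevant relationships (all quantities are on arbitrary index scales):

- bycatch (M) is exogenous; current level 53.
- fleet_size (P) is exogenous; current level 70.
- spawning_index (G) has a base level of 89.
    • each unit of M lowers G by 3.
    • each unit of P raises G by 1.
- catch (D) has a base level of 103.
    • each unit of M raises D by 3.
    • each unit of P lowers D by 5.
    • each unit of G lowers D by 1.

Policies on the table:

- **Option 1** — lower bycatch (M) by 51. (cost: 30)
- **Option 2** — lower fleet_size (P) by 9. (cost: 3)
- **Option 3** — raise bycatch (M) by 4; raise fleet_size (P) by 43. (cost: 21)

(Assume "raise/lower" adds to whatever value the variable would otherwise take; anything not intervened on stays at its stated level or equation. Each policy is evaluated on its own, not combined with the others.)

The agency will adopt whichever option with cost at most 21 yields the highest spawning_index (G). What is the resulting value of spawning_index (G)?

Option 2 (P − 9):
  M = 53
  P = 70 − 9 = 61
  G = 89 − 3·53 + 61 = -9
Option 3 (M + 4, P + 43):
  M = 53 + 4 = 57
  P = 70 + 43 = 113
  G = 89 − 3·57 + 113 = 31
Comparing — Option 2: G=-9, Option 3: G=31. Highest is 31 (Option 3).

31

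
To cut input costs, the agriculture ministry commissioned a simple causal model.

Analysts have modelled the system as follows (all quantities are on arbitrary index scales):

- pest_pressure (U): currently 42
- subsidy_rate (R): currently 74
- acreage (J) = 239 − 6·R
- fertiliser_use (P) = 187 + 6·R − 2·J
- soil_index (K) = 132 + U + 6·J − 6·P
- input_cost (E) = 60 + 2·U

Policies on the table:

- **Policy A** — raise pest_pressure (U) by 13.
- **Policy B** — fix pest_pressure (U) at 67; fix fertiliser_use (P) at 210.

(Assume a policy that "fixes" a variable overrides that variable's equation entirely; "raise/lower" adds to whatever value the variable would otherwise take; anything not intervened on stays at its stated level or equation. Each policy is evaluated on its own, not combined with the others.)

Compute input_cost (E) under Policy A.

Policy A (U + 13):
  U = 42 + 13 = 55
  E = 60 + 2·55 = 170

170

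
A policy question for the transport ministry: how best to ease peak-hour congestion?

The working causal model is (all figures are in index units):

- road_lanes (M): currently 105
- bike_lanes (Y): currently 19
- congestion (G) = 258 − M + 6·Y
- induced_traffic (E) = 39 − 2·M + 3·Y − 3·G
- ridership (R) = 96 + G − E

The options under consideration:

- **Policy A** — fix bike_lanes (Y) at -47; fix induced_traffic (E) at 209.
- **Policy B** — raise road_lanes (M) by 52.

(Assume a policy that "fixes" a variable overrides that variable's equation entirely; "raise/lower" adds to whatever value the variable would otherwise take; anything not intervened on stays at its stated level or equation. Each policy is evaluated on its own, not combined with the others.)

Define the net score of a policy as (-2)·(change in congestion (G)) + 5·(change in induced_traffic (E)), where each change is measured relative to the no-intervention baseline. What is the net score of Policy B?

Baseline:
  M = 105
  Y = 19
  G = 258 − 105 + 6·19 = 267
  E = 39 − 2·105 + 3·19 − 3·267 = -915
Policy B (M + 52):
  M = 105 + 52 = 157
  Y = 19
  G = 258 − 157 + 6·19 = 215
  E = 39 − 2·157 + 3·19 − 3·215 = -863
ΔG = 215 − 267 = -52; ΔE = -863 − (-915) = 52
Score = (-2)·(-52) + 5·52 = 364

364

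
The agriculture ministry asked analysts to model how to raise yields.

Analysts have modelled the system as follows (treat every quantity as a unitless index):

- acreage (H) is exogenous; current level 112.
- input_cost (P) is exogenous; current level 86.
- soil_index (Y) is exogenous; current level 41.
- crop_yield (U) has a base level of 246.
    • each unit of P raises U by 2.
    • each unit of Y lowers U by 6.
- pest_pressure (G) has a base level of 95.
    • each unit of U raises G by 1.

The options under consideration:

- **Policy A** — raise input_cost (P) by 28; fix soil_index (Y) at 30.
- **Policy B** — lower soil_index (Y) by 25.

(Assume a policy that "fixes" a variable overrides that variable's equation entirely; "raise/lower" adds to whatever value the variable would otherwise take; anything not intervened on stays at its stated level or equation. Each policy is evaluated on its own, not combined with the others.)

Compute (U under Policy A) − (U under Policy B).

Policy A (P + 28, Y := 30):
  P = 86 + 28 = 114
  Y = 30
  U = 246 + 2·114 − 6·30 = 294
Policy B (Y − 25):
  P = 86
  Y = 41 − 25 = 16
  U = 246 + 2·86 − 6·16 = 322
U: 294 − 322 = -28

-28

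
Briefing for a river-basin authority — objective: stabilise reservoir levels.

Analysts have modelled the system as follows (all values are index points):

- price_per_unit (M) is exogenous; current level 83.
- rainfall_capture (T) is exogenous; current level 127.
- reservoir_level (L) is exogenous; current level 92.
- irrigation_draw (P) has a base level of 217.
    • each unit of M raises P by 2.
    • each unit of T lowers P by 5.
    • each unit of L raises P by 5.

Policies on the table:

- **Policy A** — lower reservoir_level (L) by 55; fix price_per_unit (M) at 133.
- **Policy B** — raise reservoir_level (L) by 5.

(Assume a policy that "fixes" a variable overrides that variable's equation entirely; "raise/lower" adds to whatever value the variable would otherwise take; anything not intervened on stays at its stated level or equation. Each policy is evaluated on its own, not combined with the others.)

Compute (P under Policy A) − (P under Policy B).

-200

Policy A (L − 55, M := 133):
  M = 133
  T = 127
  L = 92 − 55 = 37
  P = 217 + 2·133 − 5·127 + 5·37 = 33
Policy B (L + 5):
  M = 83
  T = 127
  L = 92 + 5 = 97
  P = 217 + 2·83 − 5·127 + 5·97 = 233
P: 33 − 233 = -200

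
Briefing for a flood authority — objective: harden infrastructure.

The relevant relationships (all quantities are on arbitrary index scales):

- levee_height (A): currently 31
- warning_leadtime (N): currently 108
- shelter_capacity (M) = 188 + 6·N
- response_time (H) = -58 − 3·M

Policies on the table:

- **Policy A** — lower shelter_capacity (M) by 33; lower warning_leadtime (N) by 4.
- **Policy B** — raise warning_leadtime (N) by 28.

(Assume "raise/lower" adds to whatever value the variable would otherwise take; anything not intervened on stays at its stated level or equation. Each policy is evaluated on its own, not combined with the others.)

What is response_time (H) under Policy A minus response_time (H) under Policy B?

675

Policy A (M − 33, N − 4):
  N = 108 − 4 = 104
  M = 188 + 6·104 (−33 from intervention) = 779
  H = -58 − 3·779 = -2395
Policy B (N + 28):
  N = 108 + 28 = 136
  M = 188 + 6·136 = 1004
  H = -58 − 3·1004 = -3070
H: -2395 − (-3070) = 675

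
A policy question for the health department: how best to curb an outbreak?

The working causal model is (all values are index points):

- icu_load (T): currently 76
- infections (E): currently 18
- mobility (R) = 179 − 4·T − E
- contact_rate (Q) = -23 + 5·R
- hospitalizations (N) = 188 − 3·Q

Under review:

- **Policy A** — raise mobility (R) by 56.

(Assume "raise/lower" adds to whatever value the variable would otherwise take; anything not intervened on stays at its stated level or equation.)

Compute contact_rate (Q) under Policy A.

Policy A (R + 56):
  T = 76
  E = 18
  R = 179 − 4·76 − 18 (+56 from intervention) = -87
  Q = -23 + 5·(-87) = -458

-458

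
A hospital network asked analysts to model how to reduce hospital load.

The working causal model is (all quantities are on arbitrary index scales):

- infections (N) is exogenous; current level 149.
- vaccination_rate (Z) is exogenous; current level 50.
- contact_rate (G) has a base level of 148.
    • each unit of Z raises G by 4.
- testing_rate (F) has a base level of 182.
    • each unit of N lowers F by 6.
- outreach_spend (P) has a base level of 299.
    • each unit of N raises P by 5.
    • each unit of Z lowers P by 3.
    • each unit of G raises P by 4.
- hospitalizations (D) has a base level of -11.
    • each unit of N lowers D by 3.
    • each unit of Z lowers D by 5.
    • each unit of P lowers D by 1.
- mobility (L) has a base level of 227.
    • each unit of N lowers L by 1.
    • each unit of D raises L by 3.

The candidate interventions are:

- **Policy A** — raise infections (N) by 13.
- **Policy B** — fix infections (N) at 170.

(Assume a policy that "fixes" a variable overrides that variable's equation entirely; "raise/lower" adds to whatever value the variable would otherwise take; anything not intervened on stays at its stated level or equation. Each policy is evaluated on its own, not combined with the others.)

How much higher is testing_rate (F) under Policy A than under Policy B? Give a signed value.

Policy A (N + 13):
  N = 149 + 13 = 162
  F = 182 − 6·162 = -790
Policy B (N := 170):
  N = 170
  F = 182 − 6·170 = -838
F: -790 − (-838) = 48

48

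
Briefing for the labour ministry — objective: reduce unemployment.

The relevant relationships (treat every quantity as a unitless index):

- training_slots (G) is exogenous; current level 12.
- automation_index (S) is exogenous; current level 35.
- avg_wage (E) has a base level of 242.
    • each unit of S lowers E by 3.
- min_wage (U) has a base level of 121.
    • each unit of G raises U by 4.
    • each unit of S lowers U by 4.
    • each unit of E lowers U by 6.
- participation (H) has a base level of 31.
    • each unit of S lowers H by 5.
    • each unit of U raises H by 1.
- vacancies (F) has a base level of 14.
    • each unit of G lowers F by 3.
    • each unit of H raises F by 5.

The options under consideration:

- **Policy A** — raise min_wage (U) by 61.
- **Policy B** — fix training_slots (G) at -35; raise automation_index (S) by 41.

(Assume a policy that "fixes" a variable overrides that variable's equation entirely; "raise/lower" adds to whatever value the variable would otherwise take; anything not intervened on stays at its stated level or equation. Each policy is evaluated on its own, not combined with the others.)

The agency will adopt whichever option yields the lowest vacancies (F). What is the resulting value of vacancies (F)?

Policy A (U + 61):
  G = 12
  S = 35
  E = 242 − 3·35 = 137
  U = 121 + 4·12 − 4·35 − 6·137 (+61 from intervention) = -732
  H = 31 − 5·35 + (-732) = -876
  F = 14 − 3·12 + 5·(-876) = -4402
Policy B (G := -35, S + 41):
  G = -35
  S = 35 + 41 = 76
  E = 242 − 3·76 = 14
  U = 121 + 4·(-35) − 4·76 − 6·14 = -407
  H = 31 − 5·76 + (-407) = -756
  F = 14 − 3·(-35) + 5·(-756) = -3661
Comparing — Policy A: F=-4402, Policy B: F=-3661. Lowest is -4402 (Policy A).

-4402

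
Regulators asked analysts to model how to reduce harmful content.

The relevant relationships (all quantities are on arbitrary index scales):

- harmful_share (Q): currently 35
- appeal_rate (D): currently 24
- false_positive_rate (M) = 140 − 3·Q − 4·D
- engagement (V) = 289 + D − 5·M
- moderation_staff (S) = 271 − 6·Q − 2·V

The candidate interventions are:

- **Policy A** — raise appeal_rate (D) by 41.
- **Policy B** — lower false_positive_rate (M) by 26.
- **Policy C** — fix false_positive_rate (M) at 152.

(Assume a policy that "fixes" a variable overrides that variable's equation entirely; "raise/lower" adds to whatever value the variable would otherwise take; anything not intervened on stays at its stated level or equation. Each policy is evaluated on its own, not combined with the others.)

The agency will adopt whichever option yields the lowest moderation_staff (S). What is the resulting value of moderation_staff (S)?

Policy A (D + 41):
  Q = 35
  D = 24 + 41 = 65
  M = 140 − 3·35 − 4·65 = -225
  V = 289 + 65 − 5·(-225) = 1479
  S = 271 − 6·35 − 2·1479 = -2897
Policy B (M − 26):
  Q = 35
  D = 24
  M = 140 − 3·35 − 4·24 (−26 from intervention) = -87
  V = 289 + 24 − 5·(-87) = 748
  S = 271 − 6·35 − 2·748 = -1435
Policy C (M := 152):
  Q = 35
  D = 24
  M = 152
  V = 289 + 24 − 5·152 = -447
  S = 271 − 6·35 − 2·(-447) = 955
Comparing — Policy A: S=-2897, Policy B: S=-1435, Policy C: S=955. Lowest is -2897 (Policy A).

-2897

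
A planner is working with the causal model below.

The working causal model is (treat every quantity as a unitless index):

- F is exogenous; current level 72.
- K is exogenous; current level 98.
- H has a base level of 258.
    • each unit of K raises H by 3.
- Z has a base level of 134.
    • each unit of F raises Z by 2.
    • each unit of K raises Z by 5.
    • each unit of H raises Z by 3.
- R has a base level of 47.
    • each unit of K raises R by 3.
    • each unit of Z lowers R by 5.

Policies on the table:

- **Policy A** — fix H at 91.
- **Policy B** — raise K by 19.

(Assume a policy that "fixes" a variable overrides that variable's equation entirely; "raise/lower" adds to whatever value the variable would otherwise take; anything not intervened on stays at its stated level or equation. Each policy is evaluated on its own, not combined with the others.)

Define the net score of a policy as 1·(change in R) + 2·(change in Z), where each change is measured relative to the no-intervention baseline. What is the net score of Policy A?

Baseline:
  F = 72
  K = 98
  H = 258 + 3·98 = 552
  Z = 134 + 2·72 + 5·98 + 3·552 = 2424
  R = 47 + 3·98 − 5·2424 = -11779
Policy A (H := 91):
  F = 72
  K = 98
  H = 91
  Z = 134 + 2·72 + 5·98 + 3·91 = 1041
  R = 47 + 3·98 − 5·1041 = -4864
ΔR = -4864 − (-11779) = 6915; ΔZ = 1041 − 2424 = -1383
Score = 1·6915 + 2·(-1383) = 4149

4149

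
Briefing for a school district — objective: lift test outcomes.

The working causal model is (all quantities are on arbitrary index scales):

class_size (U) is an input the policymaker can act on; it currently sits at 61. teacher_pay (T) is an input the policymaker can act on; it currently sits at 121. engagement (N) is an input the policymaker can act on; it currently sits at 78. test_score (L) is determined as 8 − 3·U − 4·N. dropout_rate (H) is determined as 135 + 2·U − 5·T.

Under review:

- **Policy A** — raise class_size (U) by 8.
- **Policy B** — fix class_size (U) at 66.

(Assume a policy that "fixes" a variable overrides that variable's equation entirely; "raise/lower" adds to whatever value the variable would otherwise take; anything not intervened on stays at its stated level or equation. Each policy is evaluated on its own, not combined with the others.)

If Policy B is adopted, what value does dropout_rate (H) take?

-338

Policy B (U := 66):
  U = 66
  T = 121
  H = 135 + 2·66 − 5·121 = -338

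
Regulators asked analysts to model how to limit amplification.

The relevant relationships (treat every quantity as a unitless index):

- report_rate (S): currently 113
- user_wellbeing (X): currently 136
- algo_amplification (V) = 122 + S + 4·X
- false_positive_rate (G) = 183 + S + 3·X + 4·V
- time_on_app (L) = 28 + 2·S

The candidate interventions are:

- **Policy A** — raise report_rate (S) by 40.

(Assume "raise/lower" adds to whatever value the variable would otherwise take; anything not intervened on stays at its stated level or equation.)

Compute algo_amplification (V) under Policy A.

819

Policy A (S + 40):
  S = 113 + 40 = 153
  X = 136
  V = 122 + 153 + 4·136 = 819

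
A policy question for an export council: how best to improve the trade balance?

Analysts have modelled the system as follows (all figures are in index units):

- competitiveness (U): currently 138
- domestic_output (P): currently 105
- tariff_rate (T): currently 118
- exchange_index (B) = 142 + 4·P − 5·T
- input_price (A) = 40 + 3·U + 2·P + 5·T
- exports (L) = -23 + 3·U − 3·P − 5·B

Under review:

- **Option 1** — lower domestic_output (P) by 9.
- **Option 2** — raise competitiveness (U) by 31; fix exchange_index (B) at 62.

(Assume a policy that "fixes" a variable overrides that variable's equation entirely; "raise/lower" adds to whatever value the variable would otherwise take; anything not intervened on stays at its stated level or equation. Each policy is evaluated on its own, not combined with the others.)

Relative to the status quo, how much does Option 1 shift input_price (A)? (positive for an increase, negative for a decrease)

-18

Baseline:
  U = 138
  P = 105
  T = 118
  A = 40 + 3·138 + 2·105 + 5·118 = 1254
Option 1 (P − 9):
  U = 138
  P = 105 − 9 = 96
  T = 118
  A = 40 + 3·138 + 2·96 + 5·118 = 1236
Change in A: 1236 − 1254 = -18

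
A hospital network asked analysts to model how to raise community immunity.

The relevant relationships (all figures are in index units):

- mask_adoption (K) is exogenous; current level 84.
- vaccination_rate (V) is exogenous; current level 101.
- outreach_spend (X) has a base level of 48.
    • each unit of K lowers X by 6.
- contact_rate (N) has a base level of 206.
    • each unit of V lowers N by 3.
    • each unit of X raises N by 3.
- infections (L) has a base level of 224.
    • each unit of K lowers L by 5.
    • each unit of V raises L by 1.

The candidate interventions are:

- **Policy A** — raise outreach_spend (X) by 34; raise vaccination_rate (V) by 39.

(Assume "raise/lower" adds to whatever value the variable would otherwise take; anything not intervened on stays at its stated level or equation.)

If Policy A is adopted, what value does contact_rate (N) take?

Policy A (X + 34, V + 39):
  K = 84
  V = 101 + 39 = 140
  X = 48 − 6·84 (+34 from intervention) = -422
  N = 206 − 3·140 + 3·(-422) = -1480

-1480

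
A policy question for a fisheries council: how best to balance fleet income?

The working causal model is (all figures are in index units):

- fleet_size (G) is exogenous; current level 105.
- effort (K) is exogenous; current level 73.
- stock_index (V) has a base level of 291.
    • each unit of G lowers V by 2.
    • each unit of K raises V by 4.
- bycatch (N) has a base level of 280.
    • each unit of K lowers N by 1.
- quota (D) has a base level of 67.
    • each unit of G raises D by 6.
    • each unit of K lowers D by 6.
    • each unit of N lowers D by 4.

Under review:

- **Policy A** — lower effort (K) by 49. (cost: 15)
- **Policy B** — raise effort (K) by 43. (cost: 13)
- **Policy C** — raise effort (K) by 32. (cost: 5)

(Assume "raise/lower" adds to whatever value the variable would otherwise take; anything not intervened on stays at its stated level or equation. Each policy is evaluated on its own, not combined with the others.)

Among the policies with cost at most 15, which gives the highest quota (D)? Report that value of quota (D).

-471

Policy A (K − 49):
  G = 105
  K = 73 − 49 = 24
  N = 280 − 24 = 256
  D = 67 + 6·105 − 6·24 − 4·256 = -471
Policy B (K + 43):
  G = 105
  K = 73 + 43 = 116
  N = 280 − 116 = 164
  D = 67 + 6·105 − 6·116 − 4·164 = -655
Policy C (K + 32):
  G = 105
  K = 73 + 32 = 105
  N = 280 − 105 = 175
  D = 67 + 6·105 − 6·105 − 4·175 = -633
Comparing — Policy A: D=-471, Policy B: D=-655, Policy C: D=-633. Highest is -471 (Policy A).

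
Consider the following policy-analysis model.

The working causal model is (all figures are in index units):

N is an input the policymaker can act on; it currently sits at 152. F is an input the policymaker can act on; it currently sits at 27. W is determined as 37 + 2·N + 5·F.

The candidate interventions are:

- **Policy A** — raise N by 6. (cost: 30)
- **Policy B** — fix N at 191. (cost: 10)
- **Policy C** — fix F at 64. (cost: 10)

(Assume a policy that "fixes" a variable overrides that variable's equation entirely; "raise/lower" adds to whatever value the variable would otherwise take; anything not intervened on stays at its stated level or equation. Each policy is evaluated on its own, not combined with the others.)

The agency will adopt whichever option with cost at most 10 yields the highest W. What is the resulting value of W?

661

Policy B (N := 191):
  N = 191
  F = 27
  W = 37 + 2·191 + 5·27 = 554
Policy C (F := 64):
  N = 152
  F = 64
  W = 37 + 2·152 + 5·64 = 661
Comparing — Policy B: W=554, Policy C: W=661. Highest is 661 (Policy C).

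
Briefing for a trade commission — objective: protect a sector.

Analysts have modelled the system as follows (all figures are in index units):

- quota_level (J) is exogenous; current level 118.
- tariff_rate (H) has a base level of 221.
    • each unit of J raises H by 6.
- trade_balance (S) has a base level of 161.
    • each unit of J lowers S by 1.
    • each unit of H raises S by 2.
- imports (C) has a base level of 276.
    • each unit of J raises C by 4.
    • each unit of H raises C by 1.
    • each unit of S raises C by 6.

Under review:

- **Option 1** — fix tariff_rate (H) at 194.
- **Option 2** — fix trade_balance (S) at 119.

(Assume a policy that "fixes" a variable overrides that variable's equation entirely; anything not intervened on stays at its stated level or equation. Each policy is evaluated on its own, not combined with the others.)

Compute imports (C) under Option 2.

Option 2 (S := 119):
  J = 118
  H = 221 + 6·118 = 929
  S = 119
  C = 276 + 4·118 + 929 + 6·119 = 2391

2391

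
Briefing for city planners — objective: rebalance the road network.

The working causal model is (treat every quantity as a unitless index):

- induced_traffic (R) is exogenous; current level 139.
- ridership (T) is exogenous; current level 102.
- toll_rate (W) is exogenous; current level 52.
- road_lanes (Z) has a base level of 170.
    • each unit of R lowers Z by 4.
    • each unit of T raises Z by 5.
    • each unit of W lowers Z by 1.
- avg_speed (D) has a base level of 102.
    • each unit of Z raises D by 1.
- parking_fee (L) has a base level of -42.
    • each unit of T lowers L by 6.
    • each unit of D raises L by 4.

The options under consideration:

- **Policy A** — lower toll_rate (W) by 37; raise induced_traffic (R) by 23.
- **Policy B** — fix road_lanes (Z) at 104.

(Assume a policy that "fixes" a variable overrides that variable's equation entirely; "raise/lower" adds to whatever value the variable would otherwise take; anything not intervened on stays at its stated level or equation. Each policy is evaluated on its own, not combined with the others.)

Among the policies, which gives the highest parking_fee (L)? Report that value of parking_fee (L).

Policy A (W − 37, R + 23):
  R = 139 + 23 = 162
  T = 102
  W = 52 − 37 = 15
  Z = 170 − 4·162 + 5·102 − 15 = 17
  D = 102 + 17 = 119
  L = -42 − 6·102 + 4·119 = -178
Policy B (Z := 104):
  R = 139
  T = 102
  W = 52
  Z = 104
  D = 102 + 104 = 206
  L = -42 − 6·102 + 4·206 = 170
Comparing — Policy A: L=-178, Policy B: L=170. Highest is 170 (Policy B).

170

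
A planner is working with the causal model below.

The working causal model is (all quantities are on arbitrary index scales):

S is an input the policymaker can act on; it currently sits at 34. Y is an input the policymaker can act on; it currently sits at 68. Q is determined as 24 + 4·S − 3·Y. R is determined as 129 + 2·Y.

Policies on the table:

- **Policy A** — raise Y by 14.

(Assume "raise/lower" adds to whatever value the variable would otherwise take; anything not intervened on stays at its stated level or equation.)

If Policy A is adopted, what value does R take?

Policy A (Y + 14):
  Y = 68 + 14 = 82
  R = 129 + 2·82 = 293

293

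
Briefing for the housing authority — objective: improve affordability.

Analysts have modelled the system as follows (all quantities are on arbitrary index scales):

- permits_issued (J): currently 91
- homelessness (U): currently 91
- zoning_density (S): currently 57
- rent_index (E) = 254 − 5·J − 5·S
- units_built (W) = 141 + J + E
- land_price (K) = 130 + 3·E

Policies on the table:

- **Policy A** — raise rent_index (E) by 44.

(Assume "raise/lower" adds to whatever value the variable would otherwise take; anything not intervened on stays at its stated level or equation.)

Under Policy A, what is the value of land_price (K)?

Policy A (E + 44):
  J = 91
  S = 57
  E = 254 − 5·91 − 5·57 (+44 from intervention) = -442
  K = 130 + 3·(-442) = -1196

-1196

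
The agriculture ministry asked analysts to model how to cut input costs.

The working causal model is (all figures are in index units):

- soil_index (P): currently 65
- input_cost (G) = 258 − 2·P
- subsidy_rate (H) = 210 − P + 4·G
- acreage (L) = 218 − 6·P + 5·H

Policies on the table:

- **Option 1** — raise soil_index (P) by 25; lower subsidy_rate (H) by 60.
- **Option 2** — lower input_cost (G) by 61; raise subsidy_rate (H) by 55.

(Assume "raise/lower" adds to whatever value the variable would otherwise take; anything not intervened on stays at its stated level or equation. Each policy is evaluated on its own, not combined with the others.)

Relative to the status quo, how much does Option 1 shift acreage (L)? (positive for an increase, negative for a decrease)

Baseline:
  P = 65
  G = 258 − 2·65 = 128
  H = 210 − 65 + 4·128 = 657
  L = 218 − 6·65 + 5·657 = 3113
Option 1 (P + 25, H − 60):
  P = 65 + 25 = 90
  G = 258 − 2·90 = 78
  H = 210 − 90 + 4·78 (−60 from intervention) = 372
  L = 218 − 6·90 + 5·372 = 1538
Change in L: 1538 − 3113 = -1575

-1575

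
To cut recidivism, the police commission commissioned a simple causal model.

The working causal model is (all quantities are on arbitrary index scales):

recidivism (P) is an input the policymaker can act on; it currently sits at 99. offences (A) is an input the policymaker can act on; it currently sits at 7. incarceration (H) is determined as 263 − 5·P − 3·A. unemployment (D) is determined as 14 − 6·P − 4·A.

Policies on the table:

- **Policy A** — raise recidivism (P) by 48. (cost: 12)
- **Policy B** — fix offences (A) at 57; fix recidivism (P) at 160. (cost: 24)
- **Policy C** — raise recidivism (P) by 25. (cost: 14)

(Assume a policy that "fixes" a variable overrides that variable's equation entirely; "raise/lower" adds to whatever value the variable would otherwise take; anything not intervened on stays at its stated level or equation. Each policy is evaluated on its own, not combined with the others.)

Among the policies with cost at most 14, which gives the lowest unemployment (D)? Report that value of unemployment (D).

Policy A (P + 48):
  P = 99 + 48 = 147
  A = 7
  D = 14 − 6·147 − 4·7 = -896
Policy C (P + 25):
  P = 99 + 25 = 124
  A = 7
  D = 14 − 6·124 − 4·7 = -758
Comparing — Policy A: D=-896, Policy C: D=-758. Lowest is -896 (Policy A).

-896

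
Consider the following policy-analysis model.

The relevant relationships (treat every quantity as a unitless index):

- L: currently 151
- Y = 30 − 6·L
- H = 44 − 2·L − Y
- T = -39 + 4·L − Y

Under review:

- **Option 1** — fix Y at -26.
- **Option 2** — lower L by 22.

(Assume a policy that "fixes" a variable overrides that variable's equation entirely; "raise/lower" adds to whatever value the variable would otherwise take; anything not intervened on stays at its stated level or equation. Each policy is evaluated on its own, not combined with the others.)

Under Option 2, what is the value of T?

Option 2 (L − 22):
  L = 151 − 22 = 129
  Y = 30 − 6·129 = -744
  T = -39 + 4·129 − (-744) = 1221

1221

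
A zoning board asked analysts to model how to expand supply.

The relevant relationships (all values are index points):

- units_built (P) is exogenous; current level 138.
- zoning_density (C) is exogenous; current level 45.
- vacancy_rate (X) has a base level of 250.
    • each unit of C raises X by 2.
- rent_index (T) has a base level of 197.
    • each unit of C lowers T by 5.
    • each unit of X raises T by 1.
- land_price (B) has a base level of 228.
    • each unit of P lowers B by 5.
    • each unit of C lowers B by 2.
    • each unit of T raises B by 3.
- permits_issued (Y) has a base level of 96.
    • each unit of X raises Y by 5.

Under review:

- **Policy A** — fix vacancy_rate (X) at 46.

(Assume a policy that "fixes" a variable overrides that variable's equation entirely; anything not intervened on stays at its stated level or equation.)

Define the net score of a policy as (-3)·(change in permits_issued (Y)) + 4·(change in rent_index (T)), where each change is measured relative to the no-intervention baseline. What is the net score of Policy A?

3234

Baseline:
  C = 45
  X = 250 + 2·45 = 340
  T = 197 − 5·45 + 340 = 312
  Y = 96 + 5·340 = 1796
Policy A (X := 46):
  C = 45
  X = 46
  T = 197 − 5·45 + 46 = 18
  Y = 96 + 5·46 = 326
ΔY = 326 − 1796 = -1470; ΔT = 18 − 312 = -294
Score = (-3)·(-1470) + 4·(-294) = 3234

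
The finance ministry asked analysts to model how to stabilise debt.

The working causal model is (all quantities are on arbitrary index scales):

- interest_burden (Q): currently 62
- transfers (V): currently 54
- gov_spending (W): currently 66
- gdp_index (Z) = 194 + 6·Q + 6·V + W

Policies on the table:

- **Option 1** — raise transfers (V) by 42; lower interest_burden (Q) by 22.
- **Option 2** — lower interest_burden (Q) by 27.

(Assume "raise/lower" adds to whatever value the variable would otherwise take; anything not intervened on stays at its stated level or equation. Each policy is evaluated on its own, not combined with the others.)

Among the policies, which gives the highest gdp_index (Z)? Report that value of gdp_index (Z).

1076

Option 1 (V + 42, Q − 22):
  Q = 62 − 22 = 40
  V = 54 + 42 = 96
  W = 66
  Z = 194 + 6·40 + 6·96 + 66 = 1076
Option 2 (Q − 27):
  Q = 62 − 27 = 35
  V = 54
  W = 66
  Z = 194 + 6·35 + 6·54 + 66 = 794
Comparing — Option 1: Z=1076, Option 2: Z=794. Highest is 1076 (Option 1).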